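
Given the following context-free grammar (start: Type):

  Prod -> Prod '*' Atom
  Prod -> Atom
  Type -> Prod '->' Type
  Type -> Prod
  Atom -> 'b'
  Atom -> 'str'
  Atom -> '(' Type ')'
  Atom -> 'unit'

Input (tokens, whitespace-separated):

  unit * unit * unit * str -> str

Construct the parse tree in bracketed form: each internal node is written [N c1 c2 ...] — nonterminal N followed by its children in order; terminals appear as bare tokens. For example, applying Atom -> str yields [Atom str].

[Type [Prod [Prod [Prod [Prod [Atom unit]] * [Atom unit]] * [Atom unit]] * [Atom str]] -> [Type [Prod [Atom str]]]]

Type
Prod -> Type
Prod * Atom -> Type
Prod * Atom * Atom -> Type
Prod * Atom * Atom * Atom -> Type
Atom * Atom * Atom * Atom -> Type
unit * Atom * Atom * Atom -> Type
unit * unit * Atom * Atom -> Type
unit * unit * unit * Atom -> Type
unit * unit * unit * str -> Type
unit * unit * unit * str -> Prod
unit * unit * unit * str -> Atom
unit * unit * unit * str -> str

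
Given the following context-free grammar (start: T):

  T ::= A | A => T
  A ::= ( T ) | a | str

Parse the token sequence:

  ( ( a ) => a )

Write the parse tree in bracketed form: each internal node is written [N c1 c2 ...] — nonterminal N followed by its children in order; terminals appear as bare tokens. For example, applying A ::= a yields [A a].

T
A
( T )
( A => T )
( ( T ) => T )
( ( A ) => T )
( ( a ) => T )
( ( a ) => A )
( ( a ) => a )

[T [A ( [T [A ( [T [A a]] )] => [T [A a]]] )]]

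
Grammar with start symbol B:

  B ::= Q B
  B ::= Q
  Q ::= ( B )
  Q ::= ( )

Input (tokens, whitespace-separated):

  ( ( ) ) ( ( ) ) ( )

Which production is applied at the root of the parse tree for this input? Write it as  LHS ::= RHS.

[B [Q ( [B [Q ( )]] )] [B [Q ( [B [Q ( )]] )] [B [Q ( )]]]]

B ::= Q B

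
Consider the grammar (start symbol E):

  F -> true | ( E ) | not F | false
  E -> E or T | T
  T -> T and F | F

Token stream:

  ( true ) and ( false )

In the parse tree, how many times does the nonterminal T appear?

4

[E [T [T [F ( [E [T [F true]]] )]] and [F ( [E [T [F false]]] )]]]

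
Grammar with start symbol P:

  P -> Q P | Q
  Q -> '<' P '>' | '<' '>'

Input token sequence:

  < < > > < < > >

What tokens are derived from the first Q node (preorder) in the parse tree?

< < > >

[P [Q < [P [Q < >]] >] [P [Q < [P [Q < >]] >]]]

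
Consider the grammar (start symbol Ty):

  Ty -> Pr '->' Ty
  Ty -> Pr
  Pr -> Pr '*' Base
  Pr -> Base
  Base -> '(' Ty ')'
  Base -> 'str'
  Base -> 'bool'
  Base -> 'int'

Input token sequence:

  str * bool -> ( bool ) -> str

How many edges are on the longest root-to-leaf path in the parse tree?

7

[Ty [Pr [Pr [Base str]] * [Base bool]] -> [Ty [Pr [Base ( [Ty [Pr [Base bool]]] )]] -> [Ty [Pr [Base str]]]]]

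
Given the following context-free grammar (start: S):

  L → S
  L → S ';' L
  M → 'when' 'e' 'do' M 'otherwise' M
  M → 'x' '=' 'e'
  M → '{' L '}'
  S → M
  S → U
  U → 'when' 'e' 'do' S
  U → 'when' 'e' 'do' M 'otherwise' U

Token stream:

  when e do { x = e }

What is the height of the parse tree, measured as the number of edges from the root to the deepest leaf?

7

[S [U when e do [S [M { [L [S [M x = e]]] }]]]]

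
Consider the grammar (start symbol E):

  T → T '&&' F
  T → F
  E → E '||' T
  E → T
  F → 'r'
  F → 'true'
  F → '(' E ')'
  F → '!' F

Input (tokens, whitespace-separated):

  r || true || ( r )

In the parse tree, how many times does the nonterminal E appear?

[E [E [E [T [F r]]] || [T [F true]]] || [T [F ( [E [T [F r]]] )]]]

4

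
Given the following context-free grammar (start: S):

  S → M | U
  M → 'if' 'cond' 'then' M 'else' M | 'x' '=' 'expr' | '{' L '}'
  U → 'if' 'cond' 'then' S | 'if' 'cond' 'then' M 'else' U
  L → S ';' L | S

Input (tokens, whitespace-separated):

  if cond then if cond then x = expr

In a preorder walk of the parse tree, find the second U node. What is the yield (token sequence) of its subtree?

[S [U if cond then [S [U if cond then [S [M x = expr]]]]]]

if cond then x = expr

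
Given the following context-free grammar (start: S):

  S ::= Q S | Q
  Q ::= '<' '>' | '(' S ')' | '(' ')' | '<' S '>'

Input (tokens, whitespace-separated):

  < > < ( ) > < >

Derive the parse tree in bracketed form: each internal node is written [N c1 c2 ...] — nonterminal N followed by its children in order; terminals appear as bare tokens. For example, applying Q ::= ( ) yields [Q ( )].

[S [Q < >] [S [Q < [S [Q ( )]] >] [S [Q < >]]]]

S
Q S
< > S
< > Q S
< > < S > S
< > < Q > S
< > < ( ) > S
< > < ( ) > Q
< > < ( ) > < >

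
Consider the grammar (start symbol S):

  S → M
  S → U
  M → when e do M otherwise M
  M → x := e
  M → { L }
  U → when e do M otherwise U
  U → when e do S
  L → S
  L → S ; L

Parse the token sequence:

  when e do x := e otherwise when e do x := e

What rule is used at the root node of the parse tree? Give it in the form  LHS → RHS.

S → U

[S [U when e do [M x := e] otherwise [U when e do [S [M x := e]]]]]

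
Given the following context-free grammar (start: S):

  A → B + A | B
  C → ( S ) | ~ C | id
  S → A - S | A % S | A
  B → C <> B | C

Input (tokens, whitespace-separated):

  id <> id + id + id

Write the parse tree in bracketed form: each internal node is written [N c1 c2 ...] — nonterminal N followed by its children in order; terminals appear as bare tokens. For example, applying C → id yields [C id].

[S [A [B [C id] <> [B [C id]]] + [A [B [C id]] + [A [B [C id]]]]]]

S
A
B + A
C <> B + A
id <> B + A
id <> C + A
id <> id + A
id <> id + B + A
id <> id + C + A
id <> id + id + A
id <> id + id + B
id <> id + id + C
id <> id + id + id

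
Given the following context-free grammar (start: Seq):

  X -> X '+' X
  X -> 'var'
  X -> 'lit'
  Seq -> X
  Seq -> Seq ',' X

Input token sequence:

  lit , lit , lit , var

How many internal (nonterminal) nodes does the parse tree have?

8

[Seq [Seq [Seq [Seq [X lit]] , [X lit]] , [X lit]] , [X var]]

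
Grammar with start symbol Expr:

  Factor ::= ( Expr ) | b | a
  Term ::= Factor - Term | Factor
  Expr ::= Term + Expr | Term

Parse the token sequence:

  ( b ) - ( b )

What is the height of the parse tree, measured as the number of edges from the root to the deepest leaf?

7

[Expr [Term [Factor ( [Expr [Term [Factor b]]] )] - [Term [Factor ( [Expr [Term [Factor b]]] )]]]]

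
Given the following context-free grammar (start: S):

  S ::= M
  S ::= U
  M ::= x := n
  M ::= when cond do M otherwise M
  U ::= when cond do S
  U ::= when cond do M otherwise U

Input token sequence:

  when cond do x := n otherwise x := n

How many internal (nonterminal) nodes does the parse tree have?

4

[S [M when cond do [M x := n] otherwise [M x := n]]]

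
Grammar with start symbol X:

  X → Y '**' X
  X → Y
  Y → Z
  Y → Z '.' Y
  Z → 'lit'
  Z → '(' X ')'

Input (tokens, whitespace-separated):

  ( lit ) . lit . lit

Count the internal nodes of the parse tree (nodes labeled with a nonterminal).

[X [Y [Z ( [X [Y [Z lit]]] )] . [Y [Z lit] . [Y [Z lit]]]]]

10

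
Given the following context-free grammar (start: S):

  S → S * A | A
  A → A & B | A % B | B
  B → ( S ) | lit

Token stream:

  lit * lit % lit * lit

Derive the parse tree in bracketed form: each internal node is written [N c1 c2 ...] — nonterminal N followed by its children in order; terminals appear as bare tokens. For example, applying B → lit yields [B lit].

S
S * A
S * A * A
A * A * A
B * A * A
lit * A * A
lit * A % B * A
lit * B % B * A
lit * lit % B * A
lit * lit % lit * A
lit * lit % lit * B
lit * lit % lit * lit

[S [S [S [A [B lit]]] * [A [A [B lit]] % [B lit]]] * [A [B lit]]]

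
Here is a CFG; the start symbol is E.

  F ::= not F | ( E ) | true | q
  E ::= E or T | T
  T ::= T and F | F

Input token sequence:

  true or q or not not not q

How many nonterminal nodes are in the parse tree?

12

[E [E [E [T [F true]]] or [T [F q]]] or [T [F not [F not [F not [F q]]]]]]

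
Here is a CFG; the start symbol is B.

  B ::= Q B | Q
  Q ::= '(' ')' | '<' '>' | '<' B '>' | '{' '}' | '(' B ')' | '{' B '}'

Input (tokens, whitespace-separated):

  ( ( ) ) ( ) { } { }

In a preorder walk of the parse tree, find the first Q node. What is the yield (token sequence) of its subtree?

( ( ) )

[B [Q ( [B [Q ( )]] )] [B [Q ( )] [B [Q { }] [B [Q { }]]]]]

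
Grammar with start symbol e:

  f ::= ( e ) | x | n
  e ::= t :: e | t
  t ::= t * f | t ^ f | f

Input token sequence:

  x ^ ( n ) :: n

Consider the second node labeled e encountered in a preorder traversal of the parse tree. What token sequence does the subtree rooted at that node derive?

[e [t [t [f x]] ^ [f ( [e [t [f n]]] )]] :: [e [t [f n]]]]

n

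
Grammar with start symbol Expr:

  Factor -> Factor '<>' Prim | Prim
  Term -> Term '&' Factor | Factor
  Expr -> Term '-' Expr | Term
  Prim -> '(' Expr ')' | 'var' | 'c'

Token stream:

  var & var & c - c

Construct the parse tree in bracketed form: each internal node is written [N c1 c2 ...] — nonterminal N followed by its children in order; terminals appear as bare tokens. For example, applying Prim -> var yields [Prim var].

[Expr [Term [Term [Term [Factor [Prim var]]] & [Factor [Prim var]]] & [Factor [Prim c]]] - [Expr [Term [Factor [Prim c]]]]]

Expr
Term - Expr
Term & Factor - Expr
Term & Factor & Factor - Expr
Factor & Factor & Factor - Expr
Prim & Factor & Factor - Expr
var & Factor & Factor - Expr
var & Prim & Factor - Expr
var & var & Factor - Expr
var & var & Prim - Expr
var & var & c - Expr
var & var & c - Term
var & var & c - Factor
var & var & c - Prim
var & var & c - c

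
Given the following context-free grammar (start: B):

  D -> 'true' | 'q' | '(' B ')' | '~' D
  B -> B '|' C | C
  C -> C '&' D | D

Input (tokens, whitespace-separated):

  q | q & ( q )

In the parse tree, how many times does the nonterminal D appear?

[B [B [C [D q]]] | [C [C [D q]] & [D ( [B [C [D q]]] )]]]

4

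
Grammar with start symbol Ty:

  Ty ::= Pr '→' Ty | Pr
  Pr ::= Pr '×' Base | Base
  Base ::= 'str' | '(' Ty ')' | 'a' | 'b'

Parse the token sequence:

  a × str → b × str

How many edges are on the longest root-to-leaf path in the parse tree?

[Ty [Pr [Pr [Base a]] × [Base str]] → [Ty [Pr [Pr [Base b]] × [Base str]]]]

5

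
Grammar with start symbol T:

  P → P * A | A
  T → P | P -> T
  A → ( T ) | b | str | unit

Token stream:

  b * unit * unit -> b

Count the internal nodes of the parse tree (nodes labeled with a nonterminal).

10

[T [P [P [P [A b]] * [A unit]] * [A unit]] -> [T [P [A b]]]]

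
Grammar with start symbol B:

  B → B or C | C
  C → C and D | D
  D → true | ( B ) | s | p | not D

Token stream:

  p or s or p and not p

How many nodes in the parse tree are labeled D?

5

[B [B [B [C [D p]]] or [C [D s]]] or [C [C [D p]] and [D not [D p]]]]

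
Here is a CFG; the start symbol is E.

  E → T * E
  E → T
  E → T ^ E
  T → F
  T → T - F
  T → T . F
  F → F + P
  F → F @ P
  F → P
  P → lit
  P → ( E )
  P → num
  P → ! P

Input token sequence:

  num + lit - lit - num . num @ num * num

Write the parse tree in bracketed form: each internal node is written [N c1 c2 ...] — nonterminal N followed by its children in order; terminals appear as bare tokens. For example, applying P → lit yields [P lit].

E
T * E
T . F * E
T - F . F * E
T - F - F . F * E
F - F - F . F * E
F + P - F - F . F * E
P + P - F - F . F * E
num + P - F - F . F * E
num + lit - F - F . F * E
num + lit - P - F . F * E
num + lit - lit - F . F * E
num + lit - lit - P . F * E
num + lit - lit - num . F * E
num + lit - lit - num . F @ P * E
num + lit - lit - num . P @ P * E
num + lit - lit - num . num @ P * E
num + lit - lit - num . num @ num * E
num + lit - lit - num . num @ num * T
num + lit - lit - num . num @ num * F
num + lit - lit - num . num @ num * P
num + lit - lit - num . num @ num * num

[E [T [T [T [T [F [F [P num]] + [P lit]]] - [F [P lit]]] - [F [P num]]] . [F [F [P num]] @ [P num]]] * [E [T [F [P num]]]]]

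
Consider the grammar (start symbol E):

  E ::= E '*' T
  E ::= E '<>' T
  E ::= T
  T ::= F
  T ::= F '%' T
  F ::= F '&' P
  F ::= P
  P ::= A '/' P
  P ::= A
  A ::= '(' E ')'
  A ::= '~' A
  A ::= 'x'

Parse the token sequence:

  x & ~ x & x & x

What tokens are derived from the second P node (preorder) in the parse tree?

~ x

[E [T [F [F [F [F [P [A x]]] & [P [A ~ [A x]]]] & [P [A x]]] & [P [A x]]]]]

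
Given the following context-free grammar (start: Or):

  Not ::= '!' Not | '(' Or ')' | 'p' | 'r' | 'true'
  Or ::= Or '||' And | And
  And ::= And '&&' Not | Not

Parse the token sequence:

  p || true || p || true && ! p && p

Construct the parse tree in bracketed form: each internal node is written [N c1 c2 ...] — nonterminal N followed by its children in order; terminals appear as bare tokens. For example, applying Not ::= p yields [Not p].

[Or [Or [Or [Or [And [Not p]]] || [And [Not true]]] || [And [Not p]]] || [And [And [And [Not true]] && [Not ! [Not p]]] && [Not p]]]

Or
Or || And
Or || And || And
Or || And || And || And
And || And || And || And
Not || And || And || And
p || And || And || And
p || Not || And || And
p || true || And || And
p || true || Not || And
p || true || p || And
p || true || p || And && Not
p || true || p || And && Not && Not
p || true || p || Not && Not && Not
p || true || p || true && Not && Not
p || true || p || true && ! Not && Not
p || true || p || true && ! p && Not
p || true || p || true && ! p && p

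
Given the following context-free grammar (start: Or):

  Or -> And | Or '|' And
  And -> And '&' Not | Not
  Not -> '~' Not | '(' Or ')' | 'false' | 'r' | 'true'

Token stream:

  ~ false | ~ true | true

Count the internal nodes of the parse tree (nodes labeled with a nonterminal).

11

[Or [Or [Or [And [Not ~ [Not false]]]] | [And [Not ~ [Not true]]]] | [And [Not true]]]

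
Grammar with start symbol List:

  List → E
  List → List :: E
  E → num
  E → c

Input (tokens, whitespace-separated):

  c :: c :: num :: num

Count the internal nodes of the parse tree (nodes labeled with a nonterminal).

8

[List [List [List [List [E c]] :: [E c]] :: [E num]] :: [E num]]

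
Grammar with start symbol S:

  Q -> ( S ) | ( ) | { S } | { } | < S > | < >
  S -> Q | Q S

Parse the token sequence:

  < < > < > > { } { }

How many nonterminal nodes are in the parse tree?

10

[S [Q < [S [Q < >] [S [Q < >]]] >] [S [Q { }] [S [Q { }]]]]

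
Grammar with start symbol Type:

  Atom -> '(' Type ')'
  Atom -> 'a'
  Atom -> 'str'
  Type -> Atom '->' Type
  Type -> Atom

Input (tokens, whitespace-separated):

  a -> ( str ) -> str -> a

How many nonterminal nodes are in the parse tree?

10

[Type [Atom a] -> [Type [Atom ( [Type [Atom str]] )] -> [Type [Atom str] -> [Type [Atom a]]]]]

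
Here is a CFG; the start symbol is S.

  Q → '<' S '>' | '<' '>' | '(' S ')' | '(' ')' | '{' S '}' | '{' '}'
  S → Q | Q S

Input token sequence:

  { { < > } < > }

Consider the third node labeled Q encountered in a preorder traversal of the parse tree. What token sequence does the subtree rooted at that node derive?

[S [Q { [S [Q { [S [Q < >]] }] [S [Q < >]]] }]]

< >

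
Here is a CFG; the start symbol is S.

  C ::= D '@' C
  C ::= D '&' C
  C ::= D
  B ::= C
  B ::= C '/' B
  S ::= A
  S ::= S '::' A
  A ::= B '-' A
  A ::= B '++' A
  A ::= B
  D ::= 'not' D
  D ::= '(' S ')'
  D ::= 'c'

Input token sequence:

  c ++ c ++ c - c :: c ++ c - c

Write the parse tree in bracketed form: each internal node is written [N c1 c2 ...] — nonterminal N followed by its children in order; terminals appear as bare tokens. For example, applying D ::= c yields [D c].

[S [S [A [B [C [D c]]] ++ [A [B [C [D c]]] ++ [A [B [C [D c]]] - [A [B [C [D c]]]]]]]] :: [A [B [C [D c]]] ++ [A [B [C [D c]]] - [A [B [C [D c]]]]]]]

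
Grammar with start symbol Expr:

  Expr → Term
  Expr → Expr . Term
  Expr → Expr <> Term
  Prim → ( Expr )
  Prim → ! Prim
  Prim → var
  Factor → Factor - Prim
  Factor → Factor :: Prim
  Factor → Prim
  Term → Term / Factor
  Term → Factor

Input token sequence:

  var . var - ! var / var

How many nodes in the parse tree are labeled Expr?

2

[Expr [Expr [Term [Factor [Prim var]]]] . [Term [Term [Factor [Factor [Prim var]] - [Prim ! [Prim var]]]] / [Factor [Prim var]]]]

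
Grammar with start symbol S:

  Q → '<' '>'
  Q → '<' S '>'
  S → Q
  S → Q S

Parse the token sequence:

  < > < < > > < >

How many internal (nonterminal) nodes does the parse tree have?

8

[S [Q < >] [S [Q < [S [Q < >]] >] [S [Q < >]]]]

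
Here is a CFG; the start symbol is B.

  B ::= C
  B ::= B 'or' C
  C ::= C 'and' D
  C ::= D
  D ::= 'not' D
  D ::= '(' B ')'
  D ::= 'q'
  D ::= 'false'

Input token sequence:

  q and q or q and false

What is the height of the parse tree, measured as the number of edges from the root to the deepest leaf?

[B [B [C [C [D q]] and [D q]]] or [C [C [D q]] and [D false]]]

5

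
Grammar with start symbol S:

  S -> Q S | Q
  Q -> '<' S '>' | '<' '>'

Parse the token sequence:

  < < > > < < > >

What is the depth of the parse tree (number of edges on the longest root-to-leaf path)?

5

[S [Q < [S [Q < >]] >] [S [Q < [S [Q < >]] >]]]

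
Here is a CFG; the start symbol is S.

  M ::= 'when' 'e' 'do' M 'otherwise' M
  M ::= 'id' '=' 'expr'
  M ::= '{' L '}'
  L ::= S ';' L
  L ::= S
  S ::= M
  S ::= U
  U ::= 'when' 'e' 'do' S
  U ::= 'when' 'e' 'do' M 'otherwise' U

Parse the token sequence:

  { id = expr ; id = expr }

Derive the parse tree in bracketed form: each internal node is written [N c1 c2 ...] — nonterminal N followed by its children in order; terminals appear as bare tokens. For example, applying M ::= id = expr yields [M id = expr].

S
M
{ L }
{ S ; L }
{ M ; L }
{ id = expr ; L }
{ id = expr ; S }
{ id = expr ; M }
{ id = expr ; id = expr }

[S [M { [L [S [M id = expr]] ; [L [S [M id = expr]]]] }]]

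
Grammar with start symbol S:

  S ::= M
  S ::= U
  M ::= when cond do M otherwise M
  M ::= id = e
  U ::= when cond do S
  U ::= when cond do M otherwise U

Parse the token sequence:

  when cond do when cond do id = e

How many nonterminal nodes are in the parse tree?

[S [U when cond do [S [U when cond do [S [M id = e]]]]]]

6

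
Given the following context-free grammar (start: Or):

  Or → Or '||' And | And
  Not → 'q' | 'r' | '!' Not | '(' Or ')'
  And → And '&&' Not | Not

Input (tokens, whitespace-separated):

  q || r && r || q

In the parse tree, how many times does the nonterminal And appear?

4

[Or [Or [Or [And [Not q]]] || [And [And [Not r]] && [Not r]]] || [And [Not q]]]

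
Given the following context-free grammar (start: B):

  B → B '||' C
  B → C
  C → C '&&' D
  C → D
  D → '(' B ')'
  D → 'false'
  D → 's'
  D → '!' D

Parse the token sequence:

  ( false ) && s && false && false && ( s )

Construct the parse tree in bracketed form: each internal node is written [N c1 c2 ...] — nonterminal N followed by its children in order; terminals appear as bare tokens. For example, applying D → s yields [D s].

[B [C [C [C [C [C [D ( [B [C [D false]]] )]] && [D s]] && [D false]] && [D false]] && [D ( [B [C [D s]]] )]]]

B
C
C && D
C && D && D
C && D && D && D
C && D && D && D && D
D && D && D && D && D
( B ) && D && D && D && D
( C ) && D && D && D && D
( D ) && D && D && D && D
( false ) && D && D && D && D
( false ) && s && D && D && D
( false ) && s && false && D && D
( false ) && s && false && false && D
( false ) && s && false && false && ( B )
( false ) && s && false && false && ( C )
( false ) && s && false && false && ( D )
( false ) && s && false && false && ( s )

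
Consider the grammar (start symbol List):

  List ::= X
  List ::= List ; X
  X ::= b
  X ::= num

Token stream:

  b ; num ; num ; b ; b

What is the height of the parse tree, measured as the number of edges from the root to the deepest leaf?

[List [List [List [List [List [X b]] ; [X num]] ; [X num]] ; [X b]] ; [X b]]

6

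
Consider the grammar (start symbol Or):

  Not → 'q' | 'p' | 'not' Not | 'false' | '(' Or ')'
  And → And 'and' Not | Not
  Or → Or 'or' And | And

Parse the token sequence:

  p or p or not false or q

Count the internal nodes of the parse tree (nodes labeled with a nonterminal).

[Or [Or [Or [Or [And [Not p]]] or [And [Not p]]] or [And [Not not [Not false]]]] or [And [Not q]]]

13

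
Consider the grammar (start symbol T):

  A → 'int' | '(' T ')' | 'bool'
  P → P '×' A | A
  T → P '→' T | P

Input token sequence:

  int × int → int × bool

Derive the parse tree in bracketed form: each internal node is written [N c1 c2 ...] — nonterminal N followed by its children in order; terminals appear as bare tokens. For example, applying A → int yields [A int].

[T [P [P [A int]] × [A int]] → [T [P [P [A int]] × [A bool]]]]

T
P → T
P × A → T
A × A → T
int × A → T
int × int → T
int × int → P
int × int → P × A
int × int → A × A
int × int → int × A
int × int → int × bool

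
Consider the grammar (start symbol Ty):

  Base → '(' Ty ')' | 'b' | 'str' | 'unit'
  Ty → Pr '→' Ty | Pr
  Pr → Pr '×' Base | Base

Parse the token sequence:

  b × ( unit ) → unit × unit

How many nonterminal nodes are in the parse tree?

13

[Ty [Pr [Pr [Base b]] × [Base ( [Ty [Pr [Base unit]]] )]] → [Ty [Pr [Pr [Base unit]] × [Base unit]]]]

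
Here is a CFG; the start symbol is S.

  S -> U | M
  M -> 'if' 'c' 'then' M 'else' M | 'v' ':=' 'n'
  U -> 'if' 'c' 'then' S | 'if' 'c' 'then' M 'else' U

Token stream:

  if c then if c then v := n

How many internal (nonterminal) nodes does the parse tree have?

6

[S [U if c then [S [U if c then [S [M v := n]]]]]]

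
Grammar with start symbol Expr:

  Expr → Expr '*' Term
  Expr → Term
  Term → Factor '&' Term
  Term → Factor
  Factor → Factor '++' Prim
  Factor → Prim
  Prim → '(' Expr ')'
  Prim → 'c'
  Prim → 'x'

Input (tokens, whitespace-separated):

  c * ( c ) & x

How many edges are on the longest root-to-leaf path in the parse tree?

8

[Expr [Expr [Term [Factor [Prim c]]]] * [Term [Factor [Prim ( [Expr [Term [Factor [Prim c]]]] )]] & [Term [Factor [Prim x]]]]]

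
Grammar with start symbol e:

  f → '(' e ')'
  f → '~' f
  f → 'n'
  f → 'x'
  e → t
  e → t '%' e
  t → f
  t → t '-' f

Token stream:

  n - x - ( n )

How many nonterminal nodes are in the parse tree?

10

[e [t [t [t [f n]] - [f x]] - [f ( [e [t [f n]]] )]]]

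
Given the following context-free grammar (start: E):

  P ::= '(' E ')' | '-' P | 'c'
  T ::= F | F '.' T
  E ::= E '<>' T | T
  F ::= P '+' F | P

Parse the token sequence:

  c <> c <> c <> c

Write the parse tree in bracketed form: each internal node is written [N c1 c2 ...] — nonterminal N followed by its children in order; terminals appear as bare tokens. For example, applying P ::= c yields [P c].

[E [E [E [E [T [F [P c]]]] <> [T [F [P c]]]] <> [T [F [P c]]]] <> [T [F [P c]]]]

E
E <> T
E <> T <> T
E <> T <> T <> T
T <> T <> T <> T
F <> T <> T <> T
P <> T <> T <> T
c <> T <> T <> T
c <> F <> T <> T
c <> P <> T <> T
c <> c <> T <> T
c <> c <> F <> T
c <> c <> P <> T
c <> c <> c <> T
c <> c <> c <> F
c <> c <> c <> P
c <> c <> c <> c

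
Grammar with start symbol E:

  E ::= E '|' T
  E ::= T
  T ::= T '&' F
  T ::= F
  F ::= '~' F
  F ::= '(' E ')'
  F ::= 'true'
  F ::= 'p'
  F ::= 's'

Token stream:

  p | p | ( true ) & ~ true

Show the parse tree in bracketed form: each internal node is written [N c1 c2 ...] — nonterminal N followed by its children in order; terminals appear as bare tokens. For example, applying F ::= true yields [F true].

[E [E [E [T [F p]]] | [T [F p]]] | [T [T [F ( [E [T [F true]]] )]] & [F ~ [F true]]]]

E
E | T
E | T | T
T | T | T
F | T | T
p | T | T
p | F | T
p | p | T
p | p | T & F
p | p | F & F
p | p | ( E ) & F
p | p | ( T ) & F
p | p | ( F ) & F
p | p | ( true ) & F
p | p | ( true ) & ~ F
p | p | ( true ) & ~ true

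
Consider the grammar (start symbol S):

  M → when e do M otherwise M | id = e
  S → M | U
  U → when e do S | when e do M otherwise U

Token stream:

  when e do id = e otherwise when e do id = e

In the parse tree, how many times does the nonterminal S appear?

[S [U when e do [M id = e] otherwise [U when e do [S [M id = e]]]]]

2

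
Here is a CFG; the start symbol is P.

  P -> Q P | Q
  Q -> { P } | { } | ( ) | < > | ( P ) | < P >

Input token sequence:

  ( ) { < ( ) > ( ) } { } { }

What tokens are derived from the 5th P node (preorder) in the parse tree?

( )

[P [Q ( )] [P [Q { [P [Q < [P [Q ( )]] >] [P [Q ( )]]] }] [P [Q { }] [P [Q { }]]]]]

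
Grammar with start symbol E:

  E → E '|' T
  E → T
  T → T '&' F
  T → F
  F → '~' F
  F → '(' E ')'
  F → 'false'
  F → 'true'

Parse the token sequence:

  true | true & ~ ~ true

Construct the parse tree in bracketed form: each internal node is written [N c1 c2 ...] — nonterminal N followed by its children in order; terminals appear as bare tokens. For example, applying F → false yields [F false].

[E [E [T [F true]]] | [T [T [F true]] & [F ~ [F ~ [F true]]]]]

E
E | T
T | T
F | T
true | T
true | T & F
true | F & F
true | true & F
true | true & ~ F
true | true & ~ ~ F
true | true & ~ ~ true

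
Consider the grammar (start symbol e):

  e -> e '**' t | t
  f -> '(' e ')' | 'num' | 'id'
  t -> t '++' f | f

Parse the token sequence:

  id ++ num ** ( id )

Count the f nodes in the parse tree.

4

[e [e [t [t [f id]] ++ [f num]]] ** [t [f ( [e [t [f id]]] )]]]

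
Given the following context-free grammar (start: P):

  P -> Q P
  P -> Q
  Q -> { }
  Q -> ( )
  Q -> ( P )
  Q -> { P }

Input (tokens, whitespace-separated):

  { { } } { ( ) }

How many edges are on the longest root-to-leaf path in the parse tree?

[P [Q { [P [Q { }]] }] [P [Q { [P [Q ( )]] }]]]

5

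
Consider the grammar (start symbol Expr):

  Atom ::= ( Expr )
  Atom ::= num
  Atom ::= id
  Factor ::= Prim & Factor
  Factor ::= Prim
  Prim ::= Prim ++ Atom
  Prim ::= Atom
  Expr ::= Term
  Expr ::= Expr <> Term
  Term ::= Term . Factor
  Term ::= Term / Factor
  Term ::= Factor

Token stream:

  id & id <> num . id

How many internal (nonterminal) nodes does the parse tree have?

[Expr [Expr [Term [Factor [Prim [Atom id]] & [Factor [Prim [Atom id]]]]]] <> [Term [Term [Factor [Prim [Atom num]]]] . [Factor [Prim [Atom id]]]]]

17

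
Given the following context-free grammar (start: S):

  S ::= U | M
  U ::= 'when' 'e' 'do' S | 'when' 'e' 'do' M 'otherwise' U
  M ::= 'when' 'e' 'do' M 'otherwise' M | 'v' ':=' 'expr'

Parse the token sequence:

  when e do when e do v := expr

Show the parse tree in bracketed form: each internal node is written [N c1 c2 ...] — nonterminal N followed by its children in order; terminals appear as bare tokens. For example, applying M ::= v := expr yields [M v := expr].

S
U
when e do S
when e do U
when e do when e do S
when e do when e do M
when e do when e do v := expr

[S [U when e do [S [U when e do [S [M v := expr]]]]]]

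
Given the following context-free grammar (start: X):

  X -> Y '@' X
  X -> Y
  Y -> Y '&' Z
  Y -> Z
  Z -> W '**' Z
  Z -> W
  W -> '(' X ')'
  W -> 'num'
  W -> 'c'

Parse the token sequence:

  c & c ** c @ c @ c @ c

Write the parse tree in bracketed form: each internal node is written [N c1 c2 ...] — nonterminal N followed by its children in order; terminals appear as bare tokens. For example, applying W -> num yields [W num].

[X [Y [Y [Z [W c]]] & [Z [W c] ** [Z [W c]]]] @ [X [Y [Z [W c]]] @ [X [Y [Z [W c]]] @ [X [Y [Z [W c]]]]]]]

X
Y @ X
Y & Z @ X
Z & Z @ X
W & Z @ X
c & Z @ X
c & W ** Z @ X
c & c ** Z @ X
c & c ** W @ X
c & c ** c @ X
c & c ** c @ Y @ X
c & c ** c @ Z @ X
c & c ** c @ W @ X
c & c ** c @ c @ X
c & c ** c @ c @ Y @ X
c & c ** c @ c @ Z @ X
c & c ** c @ c @ W @ X
c & c ** c @ c @ c @ X
c & c ** c @ c @ c @ Y
c & c ** c @ c @ c @ Z
c & c ** c @ c @ c @ W
c & c ** c @ c @ c @ c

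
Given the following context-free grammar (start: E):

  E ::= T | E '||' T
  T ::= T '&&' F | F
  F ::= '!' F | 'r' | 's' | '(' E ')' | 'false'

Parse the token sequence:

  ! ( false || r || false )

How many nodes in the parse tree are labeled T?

4

[E [T [F ! [F ( [E [E [E [T [F false]]] || [T [F r]]] || [T [F false]]] )]]]]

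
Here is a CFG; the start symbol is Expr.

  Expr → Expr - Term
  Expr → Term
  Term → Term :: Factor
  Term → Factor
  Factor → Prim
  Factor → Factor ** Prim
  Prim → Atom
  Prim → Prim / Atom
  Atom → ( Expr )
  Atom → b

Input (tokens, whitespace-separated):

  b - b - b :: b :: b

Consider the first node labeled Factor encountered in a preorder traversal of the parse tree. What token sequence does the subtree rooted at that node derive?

b

[Expr [Expr [Expr [Term [Factor [Prim [Atom b]]]]] - [Term [Factor [Prim [Atom b]]]]] - [Term [Term [Term [Factor [Prim [Atom b]]]] :: [Factor [Prim [Atom b]]]] :: [Factor [Prim [Atom b]]]]]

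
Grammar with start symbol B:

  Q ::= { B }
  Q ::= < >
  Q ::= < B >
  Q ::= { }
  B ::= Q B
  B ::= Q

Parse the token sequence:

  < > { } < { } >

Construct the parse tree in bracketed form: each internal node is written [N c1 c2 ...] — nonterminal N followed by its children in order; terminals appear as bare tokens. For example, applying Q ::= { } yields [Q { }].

[B [Q < >] [B [Q { }] [B [Q < [B [Q { }]] >]]]]

B
Q B
< > B
< > Q B
< > { } B
< > { } Q
< > { } < B >
< > { } < Q >
< > { } < { } >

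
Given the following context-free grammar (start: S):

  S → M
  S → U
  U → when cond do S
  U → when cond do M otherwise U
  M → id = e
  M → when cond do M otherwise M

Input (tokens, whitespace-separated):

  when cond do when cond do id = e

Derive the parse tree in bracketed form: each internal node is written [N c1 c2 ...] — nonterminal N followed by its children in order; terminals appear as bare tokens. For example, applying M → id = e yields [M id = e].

[S [U when cond do [S [U when cond do [S [M id = e]]]]]]

S
U
when cond do S
when cond do U
when cond do when cond do S
when cond do when cond do M
when cond do when cond do id = e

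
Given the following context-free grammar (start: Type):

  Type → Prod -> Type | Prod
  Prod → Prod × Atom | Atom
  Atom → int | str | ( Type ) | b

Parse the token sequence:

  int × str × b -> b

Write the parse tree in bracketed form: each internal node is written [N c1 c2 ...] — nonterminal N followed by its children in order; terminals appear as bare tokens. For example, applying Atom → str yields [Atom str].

[Type [Prod [Prod [Prod [Atom int]] × [Atom str]] × [Atom b]] -> [Type [Prod [Atom b]]]]

Type
Prod -> Type
Prod × Atom -> Type
Prod × Atom × Atom -> Type
Atom × Atom × Atom -> Type
int × Atom × Atom -> Type
int × str × Atom -> Type
int × str × b -> Type
int × str × b -> Prod
int × str × b -> Atom
int × str × b -> b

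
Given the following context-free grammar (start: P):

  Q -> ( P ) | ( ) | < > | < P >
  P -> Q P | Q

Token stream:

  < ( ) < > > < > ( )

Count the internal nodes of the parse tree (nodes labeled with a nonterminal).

[P [Q < [P [Q ( )] [P [Q < >]]] >] [P [Q < >] [P [Q ( )]]]]

10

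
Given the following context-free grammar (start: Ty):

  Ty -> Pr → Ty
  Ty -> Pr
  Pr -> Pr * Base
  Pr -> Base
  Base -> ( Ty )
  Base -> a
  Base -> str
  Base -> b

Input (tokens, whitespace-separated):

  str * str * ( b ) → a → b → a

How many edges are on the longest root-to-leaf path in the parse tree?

[Ty [Pr [Pr [Pr [Base str]] * [Base str]] * [Base ( [Ty [Pr [Base b]]] )]] → [Ty [Pr [Base a]] → [Ty [Pr [Base b]] → [Ty [Pr [Base a]]]]]]

6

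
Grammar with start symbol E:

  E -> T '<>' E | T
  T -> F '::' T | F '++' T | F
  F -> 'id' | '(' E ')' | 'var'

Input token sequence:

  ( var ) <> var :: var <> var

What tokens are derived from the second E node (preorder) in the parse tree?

[E [T [F ( [E [T [F var]]] )]] <> [E [T [F var] :: [T [F var]]] <> [E [T [F var]]]]]

var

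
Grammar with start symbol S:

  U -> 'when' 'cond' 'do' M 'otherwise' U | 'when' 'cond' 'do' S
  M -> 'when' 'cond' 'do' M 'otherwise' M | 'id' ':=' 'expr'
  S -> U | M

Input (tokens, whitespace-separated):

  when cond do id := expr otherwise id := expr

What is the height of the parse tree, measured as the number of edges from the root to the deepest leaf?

[S [M when cond do [M id := expr] otherwise [M id := expr]]]

3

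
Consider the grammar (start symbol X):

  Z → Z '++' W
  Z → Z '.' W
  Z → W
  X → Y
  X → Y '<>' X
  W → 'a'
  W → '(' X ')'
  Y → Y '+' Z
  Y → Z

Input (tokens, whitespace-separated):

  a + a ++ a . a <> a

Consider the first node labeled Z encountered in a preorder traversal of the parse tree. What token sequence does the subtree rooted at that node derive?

[X [Y [Y [Z [W a]]] + [Z [Z [Z [W a]] ++ [W a]] . [W a]]] <> [X [Y [Z [W a]]]]]

a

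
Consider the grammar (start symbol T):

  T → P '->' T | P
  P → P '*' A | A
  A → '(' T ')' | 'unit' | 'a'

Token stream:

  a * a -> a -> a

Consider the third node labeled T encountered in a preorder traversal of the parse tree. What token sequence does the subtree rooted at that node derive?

a

[T [P [P [A a]] * [A a]] -> [T [P [A a]] -> [T [P [A a]]]]]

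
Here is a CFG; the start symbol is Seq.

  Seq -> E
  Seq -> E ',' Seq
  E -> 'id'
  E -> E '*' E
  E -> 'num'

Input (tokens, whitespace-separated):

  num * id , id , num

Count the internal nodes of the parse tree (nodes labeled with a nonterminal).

[Seq [E [E num] * [E id]] , [Seq [E id] , [Seq [E num]]]]

8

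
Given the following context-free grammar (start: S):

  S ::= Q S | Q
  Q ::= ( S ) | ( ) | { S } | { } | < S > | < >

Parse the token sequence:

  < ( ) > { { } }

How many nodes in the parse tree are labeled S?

[S [Q < [S [Q ( )]] >] [S [Q { [S [Q { }]] }]]]

4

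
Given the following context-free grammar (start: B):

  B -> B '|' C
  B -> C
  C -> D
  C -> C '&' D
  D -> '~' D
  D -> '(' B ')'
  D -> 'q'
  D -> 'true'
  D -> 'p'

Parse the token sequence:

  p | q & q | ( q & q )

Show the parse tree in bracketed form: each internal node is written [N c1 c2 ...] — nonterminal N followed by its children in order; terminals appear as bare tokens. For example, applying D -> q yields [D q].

B
B | C
B | C | C
C | C | C
D | C | C
p | C | C
p | C & D | C
p | D & D | C
p | q & D | C
p | q & q | C
p | q & q | D
p | q & q | ( B )
p | q & q | ( C )
p | q & q | ( C & D )
p | q & q | ( D & D )
p | q & q | ( q & D )
p | q & q | ( q & q )

[B [B [B [C [D p]]] | [C [C [D q]] & [D q]]] | [C [D ( [B [C [C [D q]] & [D q]]] )]]]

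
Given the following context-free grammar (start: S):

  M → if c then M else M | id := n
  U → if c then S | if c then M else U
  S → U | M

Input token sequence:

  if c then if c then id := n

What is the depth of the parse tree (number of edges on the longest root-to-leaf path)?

6

[S [U if c then [S [U if c then [S [M id := n]]]]]]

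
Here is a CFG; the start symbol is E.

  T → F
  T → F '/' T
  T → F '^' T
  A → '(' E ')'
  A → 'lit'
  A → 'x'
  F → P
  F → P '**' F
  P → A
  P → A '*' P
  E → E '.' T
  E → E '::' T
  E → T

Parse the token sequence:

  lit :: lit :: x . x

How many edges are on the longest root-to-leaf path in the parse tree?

8

[E [E [E [E [T [F [P [A lit]]]]] :: [T [F [P [A lit]]]]] :: [T [F [P [A x]]]]] . [T [F [P [A x]]]]]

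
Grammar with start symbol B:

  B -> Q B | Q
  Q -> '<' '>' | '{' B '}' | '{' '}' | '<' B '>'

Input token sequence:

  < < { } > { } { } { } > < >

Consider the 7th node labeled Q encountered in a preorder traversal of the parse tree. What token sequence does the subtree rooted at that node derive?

< >

[B [Q < [B [Q < [B [Q { }]] >] [B [Q { }] [B [Q { }] [B [Q { }]]]]] >] [B [Q < >]]]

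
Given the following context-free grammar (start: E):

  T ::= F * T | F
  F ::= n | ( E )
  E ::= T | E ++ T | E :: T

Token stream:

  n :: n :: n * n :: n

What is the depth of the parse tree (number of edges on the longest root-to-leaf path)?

6

[E [E [E [E [T [F n]]] :: [T [F n]]] :: [T [F n] * [T [F n]]]] :: [T [F n]]]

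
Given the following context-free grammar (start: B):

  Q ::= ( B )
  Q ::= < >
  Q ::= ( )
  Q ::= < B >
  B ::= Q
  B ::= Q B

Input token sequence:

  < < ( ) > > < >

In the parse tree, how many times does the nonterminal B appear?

4

[B [Q < [B [Q < [B [Q ( )]] >]] >] [B [Q < >]]]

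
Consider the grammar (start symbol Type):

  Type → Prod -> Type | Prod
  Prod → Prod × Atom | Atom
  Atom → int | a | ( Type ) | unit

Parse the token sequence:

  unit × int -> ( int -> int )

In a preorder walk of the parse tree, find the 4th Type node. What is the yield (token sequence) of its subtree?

[Type [Prod [Prod [Atom unit]] × [Atom int]] -> [Type [Prod [Atom ( [Type [Prod [Atom int]] -> [Type [Prod [Atom int]]]] )]]]]

int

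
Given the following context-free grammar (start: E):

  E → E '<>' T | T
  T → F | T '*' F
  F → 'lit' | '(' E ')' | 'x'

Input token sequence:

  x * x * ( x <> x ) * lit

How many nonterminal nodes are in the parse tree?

15

[E [T [T [T [T [F x]] * [F x]] * [F ( [E [E [T [F x]]] <> [T [F x]]] )]] * [F lit]]]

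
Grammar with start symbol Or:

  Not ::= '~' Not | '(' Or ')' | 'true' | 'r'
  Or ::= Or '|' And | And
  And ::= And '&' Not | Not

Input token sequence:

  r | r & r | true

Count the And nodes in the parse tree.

[Or [Or [Or [And [Not r]]] | [And [And [Not r]] & [Not r]]] | [And [Not true]]]

4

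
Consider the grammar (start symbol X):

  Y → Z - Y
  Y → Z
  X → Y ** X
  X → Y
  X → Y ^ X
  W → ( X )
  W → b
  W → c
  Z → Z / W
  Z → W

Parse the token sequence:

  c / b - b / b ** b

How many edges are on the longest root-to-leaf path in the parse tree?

[X [Y [Z [Z [W c]] / [W b]] - [Y [Z [Z [W b]] / [W b]]]] ** [X [Y [Z [W b]]]]]

6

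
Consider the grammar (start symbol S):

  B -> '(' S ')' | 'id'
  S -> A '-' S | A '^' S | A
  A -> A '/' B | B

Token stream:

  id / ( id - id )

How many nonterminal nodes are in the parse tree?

11

[S [A [A [B id]] / [B ( [S [A [B id]] - [S [A [B id]]]] )]]]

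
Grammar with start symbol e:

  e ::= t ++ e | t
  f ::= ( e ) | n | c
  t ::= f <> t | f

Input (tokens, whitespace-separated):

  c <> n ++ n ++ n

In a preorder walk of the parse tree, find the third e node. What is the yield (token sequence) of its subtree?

[e [t [f c] <> [t [f n]]] ++ [e [t [f n]] ++ [e [t [f n]]]]]

n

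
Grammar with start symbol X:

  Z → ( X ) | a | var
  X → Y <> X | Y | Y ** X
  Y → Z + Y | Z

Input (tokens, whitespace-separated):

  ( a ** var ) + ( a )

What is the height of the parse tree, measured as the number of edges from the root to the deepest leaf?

7

[X [Y [Z ( [X [Y [Z a]] ** [X [Y [Z var]]]] )] + [Y [Z ( [X [Y [Z a]]] )]]]]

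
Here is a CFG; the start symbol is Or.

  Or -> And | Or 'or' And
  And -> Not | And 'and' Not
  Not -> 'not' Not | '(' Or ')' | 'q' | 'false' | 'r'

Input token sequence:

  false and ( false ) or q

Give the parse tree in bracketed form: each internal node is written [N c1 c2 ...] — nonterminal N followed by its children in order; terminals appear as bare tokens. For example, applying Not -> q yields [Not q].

Or
Or or And
And or And
And and Not or And
Not and Not or And
false and Not or And
false and ( Or ) or And
false and ( And ) or And
false and ( Not ) or And
false and ( false ) or And
false and ( false ) or Not
false and ( false ) or q

[Or [Or [And [And [Not false]] and [Not ( [Or [And [Not false]]] )]]] or [And [Not q]]]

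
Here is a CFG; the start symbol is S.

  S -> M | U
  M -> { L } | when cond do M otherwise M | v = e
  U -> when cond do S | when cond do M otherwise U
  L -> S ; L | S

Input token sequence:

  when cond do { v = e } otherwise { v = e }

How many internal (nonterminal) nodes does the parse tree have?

[S [M when cond do [M { [L [S [M v = e]]] }] otherwise [M { [L [S [M v = e]]] }]]]

10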